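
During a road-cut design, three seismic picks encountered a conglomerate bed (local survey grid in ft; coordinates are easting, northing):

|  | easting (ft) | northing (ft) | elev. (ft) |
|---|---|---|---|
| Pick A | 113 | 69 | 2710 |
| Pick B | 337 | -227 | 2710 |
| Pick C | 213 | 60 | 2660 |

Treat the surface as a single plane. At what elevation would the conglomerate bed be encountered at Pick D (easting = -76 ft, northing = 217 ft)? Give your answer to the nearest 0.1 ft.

2751.3 ft

Two edge vectors: Pick A→Pick B = (224, -296, 0), Pick A→Pick C = (100, -9, -50).
Normal n = (Pick A→Pick B) × (Pick A→Pick C) = (14800, 11200, 27584).
So ∂z/∂easting = −n_x/n_z = −0.53654 and ∂z/∂northing = −n_y/n_z = −0.40603.
Intercept c from Pick A: 2710 + 60.63 + 28.02 = 2798.65.
At (-76, 217): z = 40.8 − 88.1 + 2798.65 = 2751.3 ft.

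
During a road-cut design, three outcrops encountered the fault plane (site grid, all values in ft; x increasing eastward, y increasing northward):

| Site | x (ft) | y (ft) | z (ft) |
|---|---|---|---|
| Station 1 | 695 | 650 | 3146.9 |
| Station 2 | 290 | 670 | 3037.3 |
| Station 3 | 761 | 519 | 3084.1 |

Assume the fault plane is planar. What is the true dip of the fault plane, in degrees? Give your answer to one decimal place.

Two edge vectors: Station 1→Station 2 = (-405, 20, -109.6), Station 1→Station 3 = (66, -131, -62.8).
Normal n = (Station 1→Station 2) × (Station 1→Station 3) = (-15613.6, -32667.6, 51735).
So ∂z/∂x = −n_x/n_z = 0.30180 and ∂z/∂y = −n_y/n_z = 0.63144.
Gradient magnitude |∇z| = √(a² + b²) = √(0.09108 + 0.39872) = 0.69986.
True dip = arctan(0.69986) = 35.0°, dipping toward SSW (azimuth ≈ 206°).

35.0°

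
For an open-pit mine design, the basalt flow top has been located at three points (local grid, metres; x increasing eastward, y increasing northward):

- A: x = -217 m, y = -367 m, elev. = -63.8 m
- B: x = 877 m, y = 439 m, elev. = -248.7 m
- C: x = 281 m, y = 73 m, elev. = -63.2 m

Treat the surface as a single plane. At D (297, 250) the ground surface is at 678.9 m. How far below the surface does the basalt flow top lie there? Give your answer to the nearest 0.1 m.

553.2 m

Two edge vectors: A→B = (1094, 806, -184.9), A→C = (498, 440, 0.6).
Normal n = (A→B) × (A→C) = (81839.6, -92736.6, 79972).
So ∂z/∂x = −n_x/n_z = −1.02335 and ∂z/∂y = −n_y/n_z = 1.15961.
Intercept c from A: -63.8 − 222.07 + 425.58 = 139.71.
At (297, 250): z_contact = −303.94 + 289.90 + 139.71 = 125.68 m.
Depth below ground = 678.9 − 125.68 = 553.2 m.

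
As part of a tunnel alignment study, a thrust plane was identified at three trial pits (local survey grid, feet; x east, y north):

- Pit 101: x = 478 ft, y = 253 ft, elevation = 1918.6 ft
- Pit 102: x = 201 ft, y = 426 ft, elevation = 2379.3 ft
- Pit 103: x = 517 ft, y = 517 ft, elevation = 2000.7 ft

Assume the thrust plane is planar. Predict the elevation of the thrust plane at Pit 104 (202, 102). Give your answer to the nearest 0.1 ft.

Two edge vectors: Pit 101→Pit 102 = (-277, 173, 460.7), Pit 101→Pit 103 = (39, 264, 82.1).
Normal n = (Pit 101→Pit 102) × (Pit 101→Pit 103) = (-107421.5, 40709, -79875).
So ∂z/∂x = −n_x/n_z = −1.34487 and ∂z/∂y = −n_y/n_z = 0.50966.
Intercept c from Pit 101: 1918.6 + 642.85 − 128.94 = 2432.50.
At (202, 102): z = −271.7 + 52.0 + 2432.50 = 2212.8 ft.

2212.8 ft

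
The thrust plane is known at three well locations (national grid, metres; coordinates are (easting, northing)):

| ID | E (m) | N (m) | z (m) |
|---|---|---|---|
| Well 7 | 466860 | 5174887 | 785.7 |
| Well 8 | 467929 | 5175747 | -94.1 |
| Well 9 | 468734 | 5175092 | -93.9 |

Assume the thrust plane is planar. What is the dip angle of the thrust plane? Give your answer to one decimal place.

33.3°

Let the plane be z = a·E + b·N + c.
Well 8−Well 7: 1069a + 860b = −879.8;  Well 9−Well 7: 1874a + 205b = −879.6.
Solving gives a = −0.41372, b = −0.50877.
Gradient magnitude |∇z| = √(a² + b²) = √(0.17116 + 0.25884) = 0.65575.
True dip = arctan(0.65575) = 33.3°, dipping toward NE (azimuth ≈ 039°).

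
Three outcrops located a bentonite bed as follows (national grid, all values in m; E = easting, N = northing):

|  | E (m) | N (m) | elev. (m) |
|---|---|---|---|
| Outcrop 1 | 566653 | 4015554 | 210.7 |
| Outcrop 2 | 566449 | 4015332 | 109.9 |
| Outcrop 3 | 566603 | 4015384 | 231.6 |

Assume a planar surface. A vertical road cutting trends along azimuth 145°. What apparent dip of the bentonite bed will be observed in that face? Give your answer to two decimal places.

40.46°

Let the plane be z = a·E + b·N + c.
Outcrop 2−Outcrop 1: −204a − 222b = −100.8;  Outcrop 3−Outcrop 1: −50a − 170b = 20.9.
Solving gives a = 0.92349, b = −0.39455.
Unit vector along 145° is (sin 145°, cos 145°) = (0.5736, -0.8192).
Slope in that direction = a·(0.5736) + b·(-0.8192) = 0.85289.
Apparent dip = arctan|0.85289| = 40.46° (true dip is 45.1°, so apparent ≤ true as expected).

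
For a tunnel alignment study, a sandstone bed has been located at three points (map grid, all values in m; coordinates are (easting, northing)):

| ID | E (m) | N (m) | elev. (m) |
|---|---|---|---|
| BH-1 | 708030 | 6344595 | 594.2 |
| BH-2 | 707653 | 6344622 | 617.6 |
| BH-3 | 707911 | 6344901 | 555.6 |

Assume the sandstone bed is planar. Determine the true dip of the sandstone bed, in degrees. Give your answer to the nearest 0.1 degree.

9.7°

Let the plane be z = a·E + b·N + c.
BH-2−BH-1: −377a + 27b = 23.4;  BH-3−BH-1: −119a + 306b = −38.6.
Solving gives a = −0.07314, b = −0.15459.
Gradient magnitude |∇z| = √(a² + b²) = √(0.00535 + 0.02390) = 0.17102.
True dip = arctan(0.17102) = 9.7°, dipping toward NNE (azimuth ≈ 025°).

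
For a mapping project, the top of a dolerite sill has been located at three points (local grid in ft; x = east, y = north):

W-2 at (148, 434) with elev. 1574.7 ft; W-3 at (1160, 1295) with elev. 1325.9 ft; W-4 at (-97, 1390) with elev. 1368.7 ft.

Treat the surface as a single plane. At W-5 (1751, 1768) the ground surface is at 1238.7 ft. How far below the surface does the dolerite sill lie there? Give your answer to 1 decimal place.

Two edge vectors: W-2→W-3 = (1012, 861, -248.8), W-2→W-4 = (-245, 956, -206).
Normal n = (W-2→W-3) × (W-2→W-4) = (60486.8, 269428, 1178417).
So ∂z/∂x = −n_x/n_z = −0.051329 and ∂z/∂y = −n_y/n_z = −0.228636.
Intercept c from W-2: 1574.7 + 7.60 + 99.23 = 1681.52.
At (1751, 1768): z_contact = −89.88 − 404.23 + 1681.52 = 1187.42 ft.
Depth below ground = 1238.7 − 1187.42 = 51.3 ft.

51.3 ft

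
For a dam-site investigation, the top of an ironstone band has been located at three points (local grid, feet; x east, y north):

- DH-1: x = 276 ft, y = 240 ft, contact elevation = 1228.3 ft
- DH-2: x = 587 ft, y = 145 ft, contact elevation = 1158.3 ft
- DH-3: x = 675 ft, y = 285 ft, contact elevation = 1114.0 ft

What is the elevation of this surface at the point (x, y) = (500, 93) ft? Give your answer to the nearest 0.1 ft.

Let the plane be z = a·x + b·y + c.
DH-2−DH-1: 311a − 95b = −70;  DH-3−DH-1: 399a + 45b = −114.3.
Solving gives a = −0.26991, b = −0.14677.
Then c = 1228.3 − a·276 − b·240 = 1338.02.
At (500, 93): z = −135.0 − 13.6 + 1338.02 = 1189.4 ft.

1189.4 ft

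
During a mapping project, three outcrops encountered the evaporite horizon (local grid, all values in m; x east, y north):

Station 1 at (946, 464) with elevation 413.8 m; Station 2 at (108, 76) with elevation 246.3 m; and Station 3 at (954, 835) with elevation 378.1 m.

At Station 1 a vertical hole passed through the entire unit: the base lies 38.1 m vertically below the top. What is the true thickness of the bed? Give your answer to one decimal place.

Two edge vectors: Station 1→Station 2 = (-838, -388, -167.5), Station 1→Station 3 = (8, 371, -35.7).
Normal n = (Station 1→Station 2) × (Station 1→Station 3) = (75994.1, -31256.6, -307794).
So ∂z/∂x = −n_x/n_z = 0.24690 and ∂z/∂y = −n_y/n_z = −0.10155.
|∇z| = √(a²+b²) = 0.26697, so dip δ = arctan(0.26697) = 14.95°.
True thickness = vertical thickness × cos δ = 38.1 × cos 14.95° = 36.8 m.

36.8 m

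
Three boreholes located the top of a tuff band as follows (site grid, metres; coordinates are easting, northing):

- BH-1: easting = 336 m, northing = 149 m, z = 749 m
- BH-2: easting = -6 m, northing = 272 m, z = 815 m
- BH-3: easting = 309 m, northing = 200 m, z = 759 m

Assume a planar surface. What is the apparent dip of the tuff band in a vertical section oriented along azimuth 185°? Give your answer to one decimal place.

5.8°

Let the plane be z = a·easting + b·northing + c.
BH-2−BH-1: −342a + 123b = 66;  BH-3−BH-1: −27a + 51b = 10.
Solving gives a = −0.15126, b = 0.11600.
Unit vector along 185° is (sin 185°, cos 185°) = (-0.0872, -0.9962).
Slope in that direction = a·(-0.0872) + b·(-0.9962) = −0.10237.
Apparent dip = arctan|0.10237| = 5.8° (true dip is 10.8°, so apparent ≤ true as expected).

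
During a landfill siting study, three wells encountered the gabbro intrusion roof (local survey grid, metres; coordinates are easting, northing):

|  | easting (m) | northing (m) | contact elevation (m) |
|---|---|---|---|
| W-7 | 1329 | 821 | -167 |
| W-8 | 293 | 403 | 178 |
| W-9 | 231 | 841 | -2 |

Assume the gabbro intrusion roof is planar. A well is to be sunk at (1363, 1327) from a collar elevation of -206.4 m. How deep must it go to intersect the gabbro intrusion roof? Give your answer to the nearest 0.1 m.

Two edge vectors: W-7→W-8 = (-1036, -418, 345), W-7→W-9 = (-1098, 20, 165).
Normal n = (W-7→W-8) × (W-7→W-9) = (-75870, -207870, -479684).
So ∂z/∂easting = −n_x/n_z = −0.158167 and ∂z/∂northing = −n_y/n_z = −0.433348.
Intercept c from W-7: -167 + 210.20 + 355.78 = 398.98.
At (1363, 1327): z_contact = −215.58 − 575.05 + 398.98 = -391.65 m.
Depth below ground = -206.4 − (-391.65) = 185.3 m.

185.3 m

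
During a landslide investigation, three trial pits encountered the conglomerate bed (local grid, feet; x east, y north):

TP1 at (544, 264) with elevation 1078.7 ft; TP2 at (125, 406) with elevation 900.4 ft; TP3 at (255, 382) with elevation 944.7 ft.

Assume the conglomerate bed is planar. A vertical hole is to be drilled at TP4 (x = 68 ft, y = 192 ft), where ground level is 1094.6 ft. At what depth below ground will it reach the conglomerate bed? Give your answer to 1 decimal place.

90.3 ft

Two edge vectors: TP1→TP2 = (-419, 142, -178.3), TP1→TP3 = (-289, 118, -134).
Normal n = (TP1→TP2) × (TP1→TP3) = (2011.4, -4617.3, -8404).
So ∂z/∂x = −n_x/n_z = 0.23934 and ∂z/∂y = −n_y/n_z = −0.54942.
Intercept c from TP1: 1078.7 − 130.20 + 145.05 = 1093.55.
At (68, 192): z_contact = 16.28 − 105.49 + 1093.55 = 1004.33 ft.
Depth below ground = 1094.6 − 1004.33 = 90.3 ft.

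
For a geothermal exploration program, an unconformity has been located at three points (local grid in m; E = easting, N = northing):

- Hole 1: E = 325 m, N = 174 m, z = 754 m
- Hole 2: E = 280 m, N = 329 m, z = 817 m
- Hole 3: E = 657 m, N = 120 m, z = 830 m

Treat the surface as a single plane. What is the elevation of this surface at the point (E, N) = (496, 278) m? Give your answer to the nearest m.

859 m

Two edge vectors: Hole 1→Hole 2 = (-45, 155, 63), Hole 1→Hole 3 = (332, -54, 76).
Normal n = (Hole 1→Hole 2) × (Hole 1→Hole 3) = (15182, 24336, -49030).
So ∂z/∂E = −n_x/n_z = 0.30965 and ∂z/∂N = −n_y/n_z = 0.49635.
Intercept c from Hole 1: 754 − 100.64 − 86.36 = 567.00.
At (496, 278): z = 153.6 + 138.0 + 567.00 = 858.6 m.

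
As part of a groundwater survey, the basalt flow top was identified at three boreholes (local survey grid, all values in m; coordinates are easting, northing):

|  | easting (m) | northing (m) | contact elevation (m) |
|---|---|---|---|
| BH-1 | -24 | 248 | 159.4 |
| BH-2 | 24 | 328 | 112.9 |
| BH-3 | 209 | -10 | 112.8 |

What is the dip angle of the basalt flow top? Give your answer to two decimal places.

30.01°

Two edge vectors: BH-1→BH-2 = (48, 80, -46.5), BH-1→BH-3 = (233, -258, -46.6).
Normal n = (BH-1→BH-2) × (BH-1→BH-3) = (-15725, -8597.7, -31024).
So ∂z/∂easting = −n_x/n_z = −0.50687 and ∂z/∂northing = −n_y/n_z = −0.27713.
Gradient magnitude |∇z| = √(a² + b²) = √(0.25691 + 0.07680) = 0.57768.
True dip = arctan(0.57768) = 30.01°, dipping toward ENE (azimuth ≈ 061°).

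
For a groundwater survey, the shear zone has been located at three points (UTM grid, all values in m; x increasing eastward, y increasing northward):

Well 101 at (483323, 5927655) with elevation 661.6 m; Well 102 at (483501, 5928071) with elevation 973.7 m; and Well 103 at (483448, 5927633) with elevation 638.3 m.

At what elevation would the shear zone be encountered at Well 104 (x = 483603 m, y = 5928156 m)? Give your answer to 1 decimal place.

Two edge vectors: Well 101→Well 102 = (178, 416, 312.1), Well 101→Well 103 = (125, -22, -23.3).
Normal n = (Well 101→Well 102) × (Well 101→Well 103) = (-2826.6, 43159.9, -55916).
So ∂z/∂x = −n_x/n_z = −0.050550826 and ∂z/∂y = −n_y/n_z = 0.771870305.
Intercept c from Well 101: 661.6 + 24432.38 − 4575380.88 = −4550286.90.
At (483603, 5928156): z = −24446.5 + 4575767.6 − 4550286.90 = 1034.2 m.

1034.2 m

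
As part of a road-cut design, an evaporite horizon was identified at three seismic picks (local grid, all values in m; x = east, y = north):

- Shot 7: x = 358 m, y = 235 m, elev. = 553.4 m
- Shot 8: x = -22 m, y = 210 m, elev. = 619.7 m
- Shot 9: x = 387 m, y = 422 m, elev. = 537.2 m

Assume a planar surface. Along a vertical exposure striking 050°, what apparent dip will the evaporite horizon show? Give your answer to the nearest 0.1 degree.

9.6°

Let the plane be z = a·x + b·y + c.
Shot 8−Shot 7: −380a − 25b = 66.3;  Shot 9−Shot 7: 29a + 187b = −16.2.
Solving gives a = −0.17051, b = −0.06019.
Unit vector along 050° is (sin 50°, cos 50°) = (0.7660, 0.6428).
Slope in that direction = a·(0.7660) + b·(0.6428) = −0.16931.
Apparent dip = arctan|0.16931| = 9.6° (true dip is 10.2°, so apparent ≤ true as expected).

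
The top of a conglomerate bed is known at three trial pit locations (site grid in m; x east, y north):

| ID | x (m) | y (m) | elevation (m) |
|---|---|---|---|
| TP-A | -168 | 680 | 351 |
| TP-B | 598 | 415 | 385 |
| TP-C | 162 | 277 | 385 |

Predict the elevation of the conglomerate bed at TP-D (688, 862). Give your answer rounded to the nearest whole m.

357 m

Let the plane be z = a·x + b·y + c.
TP-B−TP-A: 766a − 265b = 34;  TP-C−TP-A: 330a − 403b = 34.
Solving gives a = 0.02121, b = −0.06700.
Then c = 351 − a·-168 − b·680 = 400.12.
At (688, 862): z = 14.6 − 57.8 + 400.12 = 357.0 m.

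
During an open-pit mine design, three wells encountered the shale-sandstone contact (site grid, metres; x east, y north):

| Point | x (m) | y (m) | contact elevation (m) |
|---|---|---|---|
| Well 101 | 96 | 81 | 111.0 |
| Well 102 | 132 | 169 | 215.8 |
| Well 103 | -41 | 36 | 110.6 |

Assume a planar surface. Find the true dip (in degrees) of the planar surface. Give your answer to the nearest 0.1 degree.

55.3°

Two edge vectors: Well 101→Well 102 = (36, 88, 104.8), Well 101→Well 103 = (-137, -45, -0.4).
Normal n = (Well 101→Well 102) × (Well 101→Well 103) = (4680.8, -14343.2, 10436).
So ∂z/∂x = −n_x/n_z = −0.44852 and ∂z/∂y = −n_y/n_z = 1.37440.
Gradient magnitude |∇z| = √(a² + b²) = √(0.20117 + 1.88897) = 1.44573.
True dip = arctan(1.44573) = 55.3°, dipping toward SSE (azimuth ≈ 162°).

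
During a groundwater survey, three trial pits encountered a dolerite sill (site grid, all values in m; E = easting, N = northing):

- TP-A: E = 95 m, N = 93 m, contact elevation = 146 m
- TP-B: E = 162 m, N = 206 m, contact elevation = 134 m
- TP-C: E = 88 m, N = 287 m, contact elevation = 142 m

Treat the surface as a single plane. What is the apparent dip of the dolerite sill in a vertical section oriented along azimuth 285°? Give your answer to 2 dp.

7.11°

Let the plane be z = a·E + b·N + c.
TP-B−TP-A: 67a + 113b = −12;  TP-C−TP-A: −7a + 194b = −4.
Solving gives a = −0.13605, b = −0.02553.
Unit vector along 285° is (sin 285°, cos 285°) = (-0.9659, 0.2588).
Slope in that direction = a·(-0.9659) + b·(0.2588) = 0.12481.
Apparent dip = arctan|0.12481| = 7.11° (true dip is 7.9°, so apparent ≤ true as expected).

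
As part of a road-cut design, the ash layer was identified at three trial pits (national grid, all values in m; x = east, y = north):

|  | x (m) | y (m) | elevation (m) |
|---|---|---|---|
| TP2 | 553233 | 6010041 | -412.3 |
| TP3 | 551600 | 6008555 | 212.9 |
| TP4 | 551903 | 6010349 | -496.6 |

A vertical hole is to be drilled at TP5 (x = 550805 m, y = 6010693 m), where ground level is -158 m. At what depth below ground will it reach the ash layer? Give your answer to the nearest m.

443 m

Let the plane be z = a·x + b·y + c.
TP3−TP2: −1633a − 1486b = 625.2;  TP4−TP2: −1330a + 308b = −84.3.
Solving gives a = −0.02714097, b = −0.39090094.
Then c = -412.3 − a·553233 − b·6010041 = 2363933.66.
At (550805, 6010693): z_contact = −14949.4 − 2349585.5 + 2363933.66 = -601.3 m.
Depth below ground = -158 − (-601.3) = 443 m.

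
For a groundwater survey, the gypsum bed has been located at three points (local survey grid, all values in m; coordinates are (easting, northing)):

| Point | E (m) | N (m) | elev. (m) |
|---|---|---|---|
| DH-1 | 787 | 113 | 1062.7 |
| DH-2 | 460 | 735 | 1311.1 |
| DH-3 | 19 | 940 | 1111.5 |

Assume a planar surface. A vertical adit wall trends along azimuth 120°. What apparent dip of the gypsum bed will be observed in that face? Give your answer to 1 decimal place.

17.2°

Let the plane be z = a·E + b·N + c.
DH-2−DH-1: −327a + 622b = 248.4;  DH-3−DH-1: −768a + 827b = 48.8.
Solving gives a = 0.84467, b = 0.84342.
Unit vector along 120° is (sin 120°, cos 120°) = (0.8660, -0.5000).
Slope in that direction = a·(0.8660) + b·(-0.5000) = 0.30980.
Apparent dip = arctan|0.30980| = 17.2° (true dip is 50.0°, so apparent ≤ true as expected).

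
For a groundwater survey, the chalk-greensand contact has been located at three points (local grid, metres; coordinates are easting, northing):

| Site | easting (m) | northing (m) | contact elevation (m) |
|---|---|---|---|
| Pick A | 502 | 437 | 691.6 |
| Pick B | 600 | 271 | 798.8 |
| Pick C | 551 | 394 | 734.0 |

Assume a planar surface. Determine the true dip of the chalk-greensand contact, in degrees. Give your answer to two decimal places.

Let the plane be z = a·easting + b·northing + c.
Pick B−Pick A: 98a − 166b = 107.2;  Pick C−Pick A: 49a − 43b = 42.4.
Solving gives a = 0.61959, b = −0.28000.
Gradient magnitude |∇z| = √(a² + b²) = √(0.38389 + 0.07840) = 0.67992.
True dip = arctan(0.67992) = 34.21°, dipping toward WNW (azimuth ≈ 294°).

34.21°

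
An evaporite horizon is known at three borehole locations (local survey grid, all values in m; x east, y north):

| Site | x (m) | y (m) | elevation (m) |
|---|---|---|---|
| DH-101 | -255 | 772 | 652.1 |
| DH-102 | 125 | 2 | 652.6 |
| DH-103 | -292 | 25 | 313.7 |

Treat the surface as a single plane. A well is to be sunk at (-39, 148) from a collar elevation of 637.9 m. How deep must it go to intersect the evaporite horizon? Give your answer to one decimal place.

Let the plane be z = a·x + b·y + c.
DH-102−DH-101: 380a − 770b = 0.5;  DH-103−DH-101: −37a − 747b = −338.4.
Solving gives a = 0.83541, b = 0.41163.
Then c = 652.1 − a·-255 − b·772 = 547.35.
At (-39, 148): z_contact = −32.58 + 60.92 + 547.35 = 575.69 m.
Depth below ground = 637.9 − 575.69 = 62.2 m.

62.2 m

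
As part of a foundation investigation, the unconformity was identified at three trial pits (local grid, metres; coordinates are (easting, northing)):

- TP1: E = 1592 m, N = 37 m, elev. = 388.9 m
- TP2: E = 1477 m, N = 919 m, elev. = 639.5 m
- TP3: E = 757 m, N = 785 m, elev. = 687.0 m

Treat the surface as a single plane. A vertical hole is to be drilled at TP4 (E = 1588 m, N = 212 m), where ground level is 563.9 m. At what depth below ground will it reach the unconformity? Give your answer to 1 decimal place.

127.5 m

Let the plane be z = a·E + b·N + c.
TP2−TP1: −115a + 882b = 250.6;  TP3−TP1: −835a + 748b = 298.1.
Solving gives a = −0.116036, b = 0.268998.
Then c = 388.9 − a·1592 − b·37 = 563.68.
At (1588, 212): z_contact = −184.26 + 57.03 + 563.68 = 436.44 m.
Depth below ground = 563.9 − 436.44 = 127.5 m.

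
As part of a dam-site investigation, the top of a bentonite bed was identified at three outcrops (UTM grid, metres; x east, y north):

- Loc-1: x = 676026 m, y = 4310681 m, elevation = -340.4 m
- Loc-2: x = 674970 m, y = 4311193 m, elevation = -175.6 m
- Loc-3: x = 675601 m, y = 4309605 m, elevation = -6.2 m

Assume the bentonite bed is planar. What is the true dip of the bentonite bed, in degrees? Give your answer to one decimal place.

Two edge vectors: Loc-1→Loc-2 = (-1056, 512, 164.8), Loc-1→Loc-3 = (-425, -1076, 334.2).
Normal n = (Loc-1→Loc-2) × (Loc-1→Loc-3) = (348435.2, 282875.2, 1353856).
So ∂z/∂x = −n_x/n_z = −0.25737 and ∂z/∂y = −n_y/n_z = −0.20894.
Gradient magnitude |∇z| = √(a² + b²) = √(0.06624 + 0.04366) = 0.33150.
True dip = arctan(0.33150) = 18.3°, dipping toward NE (azimuth ≈ 051°).

18.3°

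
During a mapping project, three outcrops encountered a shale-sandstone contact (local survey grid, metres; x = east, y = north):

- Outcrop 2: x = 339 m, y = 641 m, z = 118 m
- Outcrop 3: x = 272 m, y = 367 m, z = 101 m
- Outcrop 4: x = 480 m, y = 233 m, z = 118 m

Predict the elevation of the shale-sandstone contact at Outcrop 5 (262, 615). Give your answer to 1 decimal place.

Two edge vectors: Outcrop 2→Outcrop 3 = (-67, -274, -17), Outcrop 2→Outcrop 4 = (141, -408, 0).
Normal n = (Outcrop 2→Outcrop 3) × (Outcrop 2→Outcrop 4) = (-6936, -2397, 65970).
So ∂z/∂x = −n_x/n_z = 0.10514 and ∂z/∂y = −n_y/n_z = 0.03633.
Intercept c from Outcrop 2: 118 − 35.64 − 23.29 = 59.07.
At (262, 615): z = 27.5 + 22.3 + 59.07 = 109.0 m.

109.0 m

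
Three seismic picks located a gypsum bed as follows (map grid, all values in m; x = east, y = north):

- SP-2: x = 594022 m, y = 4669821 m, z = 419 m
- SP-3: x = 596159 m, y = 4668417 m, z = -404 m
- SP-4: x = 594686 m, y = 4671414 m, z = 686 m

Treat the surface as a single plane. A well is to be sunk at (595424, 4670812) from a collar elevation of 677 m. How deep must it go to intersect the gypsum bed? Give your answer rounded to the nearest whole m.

305 m

Two edge vectors: SP-2→SP-3 = (2137, -1404, -823), SP-2→SP-4 = (664, 1593, 267).
Normal n = (SP-2→SP-3) × (SP-2→SP-4) = (936171, -1117051, 4336497).
So ∂z/∂x = −n_x/n_z = −0.21588185 and ∂z/∂y = −n_y/n_z = 0.25759294.
Intercept c from SP-2: 419 + 128238.57 − 1202912.91 = −1074255.34.
At (595424, 4670812): z_contact = −128541.2 + 1203168.2 − 1074255.34 = 371.6 m.
Depth below ground = 677 − 371.6 = 305 m.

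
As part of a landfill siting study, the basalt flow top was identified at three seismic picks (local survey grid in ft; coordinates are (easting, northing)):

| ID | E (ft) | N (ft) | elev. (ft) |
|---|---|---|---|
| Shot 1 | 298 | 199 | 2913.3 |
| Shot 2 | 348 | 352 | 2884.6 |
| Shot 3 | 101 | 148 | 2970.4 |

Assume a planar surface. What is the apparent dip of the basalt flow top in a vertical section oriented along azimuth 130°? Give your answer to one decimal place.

7.8°

Let the plane be z = a·E + b·N + c.
Shot 2−Shot 1: 50a + 153b = −28.7;  Shot 3−Shot 1: −197a − 51b = 57.1.
Solving gives a = −0.26359, b = −0.10144.
Unit vector along 130° is (sin 130°, cos 130°) = (0.7660, -0.6428).
Slope in that direction = a·(0.7660) + b·(-0.6428) = −0.13671.
Apparent dip = arctan|0.13671| = 7.8° (true dip is 15.8°, so apparent ≤ true as expected).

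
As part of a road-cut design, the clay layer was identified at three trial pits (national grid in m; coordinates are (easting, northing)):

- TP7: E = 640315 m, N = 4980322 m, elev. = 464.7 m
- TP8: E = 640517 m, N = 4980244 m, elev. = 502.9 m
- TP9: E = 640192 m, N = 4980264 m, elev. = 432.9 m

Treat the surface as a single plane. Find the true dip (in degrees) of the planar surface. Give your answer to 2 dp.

Two edge vectors: TP7→TP8 = (202, -78, 38.2), TP7→TP9 = (-123, -58, -31.8).
Normal n = (TP7→TP8) × (TP7→TP9) = (4696, 1725, -21310).
So ∂z/∂E = −n_x/n_z = 0.22037 and ∂z/∂N = −n_y/n_z = 0.08095.
Gradient magnitude |∇z| = √(a² + b²) = √(0.04856 + 0.00655) = 0.23476.
True dip = arctan(0.23476) = 13.21°, dipping toward WSW (azimuth ≈ 250°).

13.21°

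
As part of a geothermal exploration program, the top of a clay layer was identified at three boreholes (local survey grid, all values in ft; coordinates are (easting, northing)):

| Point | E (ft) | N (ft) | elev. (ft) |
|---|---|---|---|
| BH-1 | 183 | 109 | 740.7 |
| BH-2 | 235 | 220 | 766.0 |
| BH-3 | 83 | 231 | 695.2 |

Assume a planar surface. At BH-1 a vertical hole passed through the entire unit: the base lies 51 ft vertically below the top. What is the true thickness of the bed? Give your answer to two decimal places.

Two edge vectors: BH-1→BH-2 = (52, 111, 25.3), BH-1→BH-3 = (-100, 122, -45.5).
Normal n = (BH-1→BH-2) × (BH-1→BH-3) = (-8137.1, -164, 17444).
So ∂z/∂E = −n_x/n_z = 0.46647 and ∂z/∂N = −n_y/n_z = 0.00940.
|∇z| = √(a²+b²) = 0.46656, so dip δ = arctan(0.46656) = 25.01°.
True thickness = vertical thickness × cos δ = 51 × cos 25.01° = 46.22 ft.

46.22 ft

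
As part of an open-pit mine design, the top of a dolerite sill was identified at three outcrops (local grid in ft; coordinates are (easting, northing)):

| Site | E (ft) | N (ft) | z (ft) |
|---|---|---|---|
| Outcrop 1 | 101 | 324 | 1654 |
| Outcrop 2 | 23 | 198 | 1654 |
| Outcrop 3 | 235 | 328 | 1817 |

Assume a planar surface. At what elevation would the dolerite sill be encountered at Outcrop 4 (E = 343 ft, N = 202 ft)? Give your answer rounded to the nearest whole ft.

2048 ft

Two edge vectors: Outcrop 1→Outcrop 2 = (-78, -126, 0), Outcrop 1→Outcrop 3 = (134, 4, 163).
Normal n = (Outcrop 1→Outcrop 2) × (Outcrop 1→Outcrop 3) = (-20538, 12714, 16572).
So ∂z/∂E = −n_x/n_z = 1.23932 and ∂z/∂N = −n_y/n_z = −0.76720.
Intercept c from Outcrop 1: 1654 − 125.17 + 248.57 = 1777.40.
At (343, 202): z = 425.1 − 155.0 + 1777.40 = 2047.5 ft.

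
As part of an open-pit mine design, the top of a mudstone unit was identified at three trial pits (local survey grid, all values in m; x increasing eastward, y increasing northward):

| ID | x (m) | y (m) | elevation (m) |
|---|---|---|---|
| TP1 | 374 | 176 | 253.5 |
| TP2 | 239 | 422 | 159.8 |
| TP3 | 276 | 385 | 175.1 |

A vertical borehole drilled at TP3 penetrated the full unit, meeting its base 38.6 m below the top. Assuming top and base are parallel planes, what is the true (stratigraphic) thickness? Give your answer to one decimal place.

Two edge vectors: TP1→TP2 = (-135, 246, -93.7), TP1→TP3 = (-98, 209, -78.4).
Normal n = (TP1→TP2) × (TP1→TP3) = (296.9, -1401.4, -4107).
So ∂z/∂x = −n_x/n_z = 0.07229 and ∂z/∂y = −n_y/n_z = −0.34122.
|∇z| = √(a²+b²) = 0.34880, so dip δ = arctan(0.34880) = 19.23°.
True thickness = vertical thickness × cos δ = 38.6 × cos 19.23° = 36.4 m.

36.4 m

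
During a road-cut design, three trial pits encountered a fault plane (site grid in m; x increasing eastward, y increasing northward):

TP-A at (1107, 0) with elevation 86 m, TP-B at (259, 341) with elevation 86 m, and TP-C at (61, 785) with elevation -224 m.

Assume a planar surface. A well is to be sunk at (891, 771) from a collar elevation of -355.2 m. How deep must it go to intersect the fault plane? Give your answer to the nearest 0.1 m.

Two edge vectors: TP-A→TP-B = (-848, 341, 0), TP-A→TP-C = (-1046, 785, -310).
Normal n = (TP-A→TP-B) × (TP-A→TP-C) = (-105710, -262880, -308994).
So ∂z/∂x = −n_x/n_z = −0.342110 and ∂z/∂y = −n_y/n_z = −0.850761.
Intercept c from TP-A: 86 + 378.72 + 0.00 = 464.72.
At (891, 771): z_contact = −304.82 − 655.94 + 464.72 = -496.04 m.
Depth below ground = -355.2 − (-496.04) = 140.8 m.

140.8 m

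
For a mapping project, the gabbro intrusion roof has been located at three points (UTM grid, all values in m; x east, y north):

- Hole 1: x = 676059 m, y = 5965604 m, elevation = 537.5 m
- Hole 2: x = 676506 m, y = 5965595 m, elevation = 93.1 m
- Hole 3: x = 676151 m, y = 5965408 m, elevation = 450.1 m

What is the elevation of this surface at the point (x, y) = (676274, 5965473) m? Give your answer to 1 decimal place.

326.4 m

Let the plane be z = a·x + b·y + c.
Hole 2−Hole 1: 447a − 9b = −444.4;  Hole 3−Hole 1: 92a − 196b = −87.4.
Solving gives a = −0.994604996, b = −0.020937039.
Then c = 537.5 − a·676059 − b·5965604 = 797851.24.
At (676274, 5965473): z = −672625.5 − 124899.3 + 797851.24 = 326.4 m.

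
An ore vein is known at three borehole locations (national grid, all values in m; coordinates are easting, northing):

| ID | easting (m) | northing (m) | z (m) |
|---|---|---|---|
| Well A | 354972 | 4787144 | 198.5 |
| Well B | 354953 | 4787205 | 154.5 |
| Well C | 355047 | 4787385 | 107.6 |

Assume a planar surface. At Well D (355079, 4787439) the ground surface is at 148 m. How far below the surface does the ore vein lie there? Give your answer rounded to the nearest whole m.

52 m

Let the plane be z = a·easting + b·northing + c.
Well B−Well A: −19a + 61b = −44;  Well C−Well A: 75a + 241b = −90.9.
Solving gives a = 0.55266550, b = −0.54916976.
Then c = 198.5 − a·354972 − b·4787144 = 2432972.45.
At (355079, 4787439): z_contact = 196239.9 − 2629116.7 + 2432972.45 = 95.6 m.
Depth below ground = 148 − 95.6 = 52 m.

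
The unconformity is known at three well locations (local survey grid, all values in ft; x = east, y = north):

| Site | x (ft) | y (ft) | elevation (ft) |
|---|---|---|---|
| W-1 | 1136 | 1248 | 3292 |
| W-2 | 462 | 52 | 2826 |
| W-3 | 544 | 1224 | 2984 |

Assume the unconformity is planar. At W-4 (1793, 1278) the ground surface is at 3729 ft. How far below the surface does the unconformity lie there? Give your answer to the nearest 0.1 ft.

Let the plane be z = a·x + b·y + c.
W-2−W-1: −674a − 1196b = −466;  W-3−W-1: −592a − 24b = −308.
Solving gives a = 0.516269, b = 0.098691.
Then c = 3292 − a·1136 − b·1248 = 2582.35.
At (1793, 1278): z_contact = 925.67 + 126.13 + 2582.35 = 3634.15 ft.
Depth below ground = 3729 − 3634.15 = 94.9 ft.

94.9 ft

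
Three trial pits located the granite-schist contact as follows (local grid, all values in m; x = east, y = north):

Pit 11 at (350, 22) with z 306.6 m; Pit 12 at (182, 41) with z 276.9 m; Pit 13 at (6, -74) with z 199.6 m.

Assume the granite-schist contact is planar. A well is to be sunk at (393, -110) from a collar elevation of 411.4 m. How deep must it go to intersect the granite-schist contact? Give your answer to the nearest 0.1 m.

140.7 m

Two edge vectors: Pit 11→Pit 12 = (-168, 19, -29.7), Pit 11→Pit 13 = (-344, -96, -107).
Normal n = (Pit 11→Pit 12) × (Pit 11→Pit 13) = (-4884.2, -7759.2, 22664).
So ∂z/∂x = −n_x/n_z = 0.21550 and ∂z/∂y = −n_y/n_z = 0.34236.
Intercept c from Pit 11: 306.6 − 75.43 − 7.53 = 223.64.
At (393, -110): z_contact = 84.69 − 37.66 + 223.64 = 270.68 m.
Depth below ground = 411.4 − 270.68 = 140.7 m.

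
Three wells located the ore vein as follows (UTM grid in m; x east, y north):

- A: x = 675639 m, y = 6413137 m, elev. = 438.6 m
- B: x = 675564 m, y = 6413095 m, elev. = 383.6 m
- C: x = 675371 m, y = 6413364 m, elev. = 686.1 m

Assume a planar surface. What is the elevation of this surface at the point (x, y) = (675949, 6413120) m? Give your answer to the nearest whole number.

441 m

Let the plane be z = a·x + b·y + c.
B−A: −75a − 42b = −55;  C−A: −268a + 227b = 247.5.
Solving gives a = 0.07390121, b = 1.17755737.
Then c = 438.6 − a·675639 − b·6413137 = −7601328.68.
At (675949, 6413120): z = 49953.4 + 7551816.7 − 7601328.68 = 441.5 m.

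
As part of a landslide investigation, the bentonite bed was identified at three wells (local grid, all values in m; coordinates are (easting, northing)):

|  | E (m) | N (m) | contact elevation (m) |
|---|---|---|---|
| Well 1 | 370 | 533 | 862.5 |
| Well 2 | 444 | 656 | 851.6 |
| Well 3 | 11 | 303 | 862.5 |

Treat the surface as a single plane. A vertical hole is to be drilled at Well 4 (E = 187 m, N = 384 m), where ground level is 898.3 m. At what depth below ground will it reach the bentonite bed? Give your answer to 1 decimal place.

31.2 m

Let the plane be z = a·E + b·N + c.
Well 2−Well 1: 74a + 123b = −10.9;  Well 3−Well 1: −359a − 230b = 0.
Solving gives a = 0.09238, b = −0.14420.
Then c = 862.5 − a·370 − b·533 = 905.18.
At (187, 384): z_contact = 17.28 − 55.37 + 905.18 = 867.08 m.
Depth below ground = 898.3 − 867.08 = 31.2 m.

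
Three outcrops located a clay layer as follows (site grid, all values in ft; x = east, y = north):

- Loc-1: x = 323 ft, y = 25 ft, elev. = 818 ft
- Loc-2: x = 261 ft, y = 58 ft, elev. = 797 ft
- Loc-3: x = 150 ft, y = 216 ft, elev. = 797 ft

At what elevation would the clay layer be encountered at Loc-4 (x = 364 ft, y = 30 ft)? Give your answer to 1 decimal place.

Let the plane be z = a·x + b·y + c.
Loc-2−Loc-1: −62a + 33b = −21;  Loc-3−Loc-1: −173a + 191b = −21.
Solving gives a = 0.54101, b = 0.38008.
Then c = 818 − a·323 − b·25 = 633.75.
At (364, 30): z = 196.9 + 11.4 + 633.75 = 842.1 ft.

842.1 ft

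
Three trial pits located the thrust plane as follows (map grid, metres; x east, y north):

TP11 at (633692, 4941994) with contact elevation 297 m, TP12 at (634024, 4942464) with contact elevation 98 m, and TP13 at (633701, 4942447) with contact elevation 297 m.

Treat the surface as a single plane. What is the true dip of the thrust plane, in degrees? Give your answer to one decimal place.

Let the plane be z = a·x + b·y + c.
TP12−TP11: 332a + 470b = −199;  TP13−TP11: 9a + 453b = 0.
Solving gives a = −0.61674, b = 0.01225.
Gradient magnitude |∇z| = √(a² + b²) = √(0.38037 + 0.00015) = 0.61687.
True dip = arctan(0.61687) = 31.7°, dipping toward E (azimuth ≈ 091°).

31.7°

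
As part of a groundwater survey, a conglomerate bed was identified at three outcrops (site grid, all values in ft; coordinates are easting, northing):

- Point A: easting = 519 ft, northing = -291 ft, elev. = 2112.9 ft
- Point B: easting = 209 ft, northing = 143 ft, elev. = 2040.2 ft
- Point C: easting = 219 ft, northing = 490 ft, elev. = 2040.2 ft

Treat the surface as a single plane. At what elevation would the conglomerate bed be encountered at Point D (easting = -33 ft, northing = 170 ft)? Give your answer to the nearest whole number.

Let the plane be z = a·easting + b·northing + c.
Point B−Point A: −310a + 434b = −72.7;  Point C−Point A: −300a + 781b = −72.7.
Solving gives a = 0.22542, b = −0.00650.
Then c = 2112.9 − a·519 − b·-291 = 1994.02.
At (-33, 170): z = −7.4 − 1.1 + 1994.02 = 1985.5 ft.

1985 ft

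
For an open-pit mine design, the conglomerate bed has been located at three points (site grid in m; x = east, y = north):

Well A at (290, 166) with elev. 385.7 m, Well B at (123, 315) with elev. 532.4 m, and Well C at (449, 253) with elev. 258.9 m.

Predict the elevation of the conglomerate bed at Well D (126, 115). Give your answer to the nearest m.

Two edge vectors: Well A→Well B = (-167, 149, 146.7), Well A→Well C = (159, 87, -126.8).
Normal n = (Well A→Well B) × (Well A→Well C) = (-31656.1, 2149.7, -38220).
So ∂z/∂x = −n_x/n_z = −0.82826 and ∂z/∂y = −n_y/n_z = 0.05625.
Intercept c from Well A: 385.7 + 240.20 − 9.34 = 616.56.
At (126, 115): z = −104.4 + 6.5 + 616.56 = 518.7 m.

519 m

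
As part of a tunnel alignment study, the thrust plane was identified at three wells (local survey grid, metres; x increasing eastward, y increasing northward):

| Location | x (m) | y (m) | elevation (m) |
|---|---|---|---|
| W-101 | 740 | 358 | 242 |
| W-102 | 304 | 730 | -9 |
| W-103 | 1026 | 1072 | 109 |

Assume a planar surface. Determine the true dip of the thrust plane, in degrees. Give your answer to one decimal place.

Let the plane be z = a·x + b·y + c.
W-102−W-101: −436a + 372b = −251;  W-103−W-101: 286a + 714b = −133.
Solving gives a = 0.31060, b = −0.31069.
Gradient magnitude |∇z| = √(a² + b²) = √(0.09647 + 0.09653) = 0.43932.
True dip = arctan(0.43932) = 23.7°, dipping toward NW (azimuth ≈ 315°).

23.7°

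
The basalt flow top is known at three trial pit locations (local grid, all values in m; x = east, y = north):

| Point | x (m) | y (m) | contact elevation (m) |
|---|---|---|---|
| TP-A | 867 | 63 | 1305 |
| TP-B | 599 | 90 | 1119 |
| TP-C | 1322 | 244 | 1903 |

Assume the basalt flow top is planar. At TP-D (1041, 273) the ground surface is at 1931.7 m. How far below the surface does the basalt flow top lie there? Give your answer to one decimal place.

Let the plane be z = a·x + b·y + c.
TP-B−TP-A: −268a + 27b = −186;  TP-C−TP-A: 455a + 181b = 598.
Solving gives a = 0.819371, b = 1.244124.
Then c = 1305 − a·867 − b·63 = 516.23.
At (1041, 273): z_contact = 852.96 + 339.65 + 516.23 = 1708.84 m.
Depth below ground = 1931.7 − 1708.84 = 222.9 m.

222.9 m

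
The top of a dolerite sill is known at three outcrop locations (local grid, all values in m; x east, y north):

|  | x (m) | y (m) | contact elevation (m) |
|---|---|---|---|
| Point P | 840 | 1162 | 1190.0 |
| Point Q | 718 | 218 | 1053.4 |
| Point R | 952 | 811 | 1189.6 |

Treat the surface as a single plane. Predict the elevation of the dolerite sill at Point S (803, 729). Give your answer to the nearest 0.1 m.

Two edge vectors: Point P→Point Q = (-122, -944, -136.6), Point P→Point R = (112, -351, -0.4).
Normal n = (Point P→Point Q) × (Point P→Point R) = (-47569, -15348, 148550).
So ∂z/∂x = −n_x/n_z = 0.320222 and ∂z/∂y = −n_y/n_z = 0.103319.
Intercept c from Point P: 1190 − 268.99 − 120.06 = 800.96.
At (803, 729): z = 257.1 + 75.3 + 800.96 = 1133.4 m.

1133.4 m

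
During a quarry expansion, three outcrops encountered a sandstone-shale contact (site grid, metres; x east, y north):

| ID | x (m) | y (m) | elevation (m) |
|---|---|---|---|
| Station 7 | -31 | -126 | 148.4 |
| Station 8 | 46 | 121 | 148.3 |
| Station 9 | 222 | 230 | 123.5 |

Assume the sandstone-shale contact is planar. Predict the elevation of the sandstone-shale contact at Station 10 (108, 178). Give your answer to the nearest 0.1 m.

140.6 m

Let the plane be z = a·x + b·y + c.
Station 8−Station 7: 77a + 247b = −0.1;  Station 9−Station 7: 253a + 356b = −24.9.
Solving gives a = −0.17431, b = 0.05394.
Then c = 148.4 − a·-31 − b·-126 = 149.79.
At (108, 178): z = −18.8 + 9.6 + 149.79 = 140.6 m.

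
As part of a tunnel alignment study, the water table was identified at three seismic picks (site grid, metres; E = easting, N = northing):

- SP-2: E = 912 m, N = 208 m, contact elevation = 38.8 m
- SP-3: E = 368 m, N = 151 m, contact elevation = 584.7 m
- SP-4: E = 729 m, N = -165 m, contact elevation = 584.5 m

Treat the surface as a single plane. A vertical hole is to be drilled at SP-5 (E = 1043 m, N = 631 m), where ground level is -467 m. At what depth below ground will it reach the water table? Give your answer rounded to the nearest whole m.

44 m

Let the plane be z = a·E + b·N + c.
SP-3−SP-2: −544a − 57b = 545.9;  SP-4−SP-2: −183a − 373b = 545.7.
Solving gives a = −0.89627, b = −1.02328.
Then c = 38.8 − a·912 − b·208 = 1069.04.
At (1043, 631): z_contact = −934.8 − 645.7 + 1069.04 = -511.5 m.
Depth below ground = -467 − (-511.5) = 44 m.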